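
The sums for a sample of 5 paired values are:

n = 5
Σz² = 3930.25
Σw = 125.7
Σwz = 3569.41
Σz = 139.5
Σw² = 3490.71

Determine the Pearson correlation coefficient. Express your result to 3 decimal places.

r = (nΣwz − ΣwΣz) / √[(nΣw² − (Σw)²)(nΣz² − (Σz)²)]
Numerator: 5×3569.41 − 125.7×139.5 = 311.9
Denominator: √[(17453.55 − 15800.49)(19651.25 − 19460.25)] = √[1653.06 × 191] = 561.9025
r = 311.9 / 561.9025 ≈ 0.555

0.555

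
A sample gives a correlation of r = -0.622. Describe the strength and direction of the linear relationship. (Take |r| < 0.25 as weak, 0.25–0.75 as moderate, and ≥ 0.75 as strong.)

moderate negative

r = -0.622 < 0 so the relationship is negative.
|r| = 0.622, which falls in the moderate range.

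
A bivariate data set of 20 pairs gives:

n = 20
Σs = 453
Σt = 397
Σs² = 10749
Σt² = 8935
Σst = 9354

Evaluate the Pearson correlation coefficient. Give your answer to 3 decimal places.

r = (nΣst − ΣsΣt) / √[(nΣs² − (Σs)²)(nΣt² − (Σt)²)]
Numerator: 20×9354 − 453×397 = 7239
Denominator: √[(214980 − 205209)(178700 − 157609)] = √[9771 × 21091] = 14355.4924
r = 7239 / 14355.4924 ≈ 0.504

0.504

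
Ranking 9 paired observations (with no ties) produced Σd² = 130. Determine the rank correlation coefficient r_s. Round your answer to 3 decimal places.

ρ = 1 − 6Σd² / [n(n²−1)] = 1 − 6×130 / (9×80)
  = 1 − 780/720 = 1 − 1.0833 ≈ -0.083

-0.083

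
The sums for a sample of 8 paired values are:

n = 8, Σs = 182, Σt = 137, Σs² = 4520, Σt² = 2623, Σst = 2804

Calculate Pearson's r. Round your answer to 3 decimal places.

-0.965

r = (nΣst − ΣsΣt) / √[(nΣs² − (Σs)²)(nΣt² − (Σt)²)]
Numerator: 8×2804 − 182×137 = -2502
Denominator: √[(36160 − 33124)(20984 − 18769)] = √[3036 × 2215] = 2593.2104
r = -2502 / 2593.2104 ≈ -0.965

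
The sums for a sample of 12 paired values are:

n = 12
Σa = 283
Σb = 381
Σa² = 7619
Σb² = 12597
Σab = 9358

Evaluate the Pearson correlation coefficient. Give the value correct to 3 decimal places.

r = (nΣab − ΣaΣb) / √[(nΣa² − (Σa)²)(nΣb² − (Σb)²)]
Numerator: 12×9358 − 283×381 = 4473
Denominator: √[(91428 − 80089)(151164 − 145161)] = √[11339 × 6003] = 8250.3344
r = 4473 / 8250.3344 ≈ 0.542

0.542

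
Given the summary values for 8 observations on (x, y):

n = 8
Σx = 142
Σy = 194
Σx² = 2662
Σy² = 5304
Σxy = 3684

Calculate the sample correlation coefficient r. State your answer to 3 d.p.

0.826

r = (nΣxy − ΣxΣy) / √[(nΣx² − (Σx)²)(nΣy² − (Σy)²)]
Numerator: 8×3684 − 142×194 = 1924
Denominator: √[(21296 − 20164)(42432 − 37636)] = √[1132 × 4796] = 2330.0369
r = 1924 / 2330.0369 ≈ 0.826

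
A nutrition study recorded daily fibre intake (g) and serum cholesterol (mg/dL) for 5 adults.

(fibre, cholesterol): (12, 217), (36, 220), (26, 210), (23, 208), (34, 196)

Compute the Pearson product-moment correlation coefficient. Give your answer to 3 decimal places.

n = 5, Σx = 131, Σy = 1051, Σx² = 3801, Σy² = 221269, Σxy = 27432
nΣxy − ΣxΣy = 137160 − 137681 = -521
nΣx² − (Σx)² = 19005 − 17161 = 1844; nΣy² − (Σy)² = 1106345 − 1104601 = 1744
r = -521 / √(1844 × 1744) = -521 / 1793.3031 ≈ -0.291

-0.291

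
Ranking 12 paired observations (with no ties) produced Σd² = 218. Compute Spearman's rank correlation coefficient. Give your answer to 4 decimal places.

ρ = 1 − 6Σd² / [n(n²−1)] = 1 − 6×218 / (12×143)
  = 1 − 1308/1716 = 1 − 0.76224 ≈ 0.2378

0.2378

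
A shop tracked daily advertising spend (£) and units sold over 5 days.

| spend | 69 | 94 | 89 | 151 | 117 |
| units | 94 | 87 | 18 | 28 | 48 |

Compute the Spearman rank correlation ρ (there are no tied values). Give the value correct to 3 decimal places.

Rank spend: 1, 3, 2, 5, 4
Rank units: 5, 4, 1, 2, 3
d = rank(spend) − rank(units): -4, -1, 1, 3, 1; Σd² = 28
ρ = 1 − 6Σd² / [n(n²−1)] = 1 − 6×28 / (5×24) = 1 − 168/120 ≈ -0.400

-0.400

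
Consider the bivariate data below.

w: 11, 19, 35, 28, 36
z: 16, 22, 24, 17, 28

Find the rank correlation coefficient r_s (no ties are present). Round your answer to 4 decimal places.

0.9000

Rank w: 1, 2, 4, 3, 5
Rank z: 1, 3, 4, 2, 5
d = rank(w) − rank(z): 0, -1, 0, 1, 0; Σd² = 2
ρ = 1 − 6Σd² / [n(n²−1)] = 1 − 6×2 / (5×24) = 1 − 12/120 ≈ 0.9000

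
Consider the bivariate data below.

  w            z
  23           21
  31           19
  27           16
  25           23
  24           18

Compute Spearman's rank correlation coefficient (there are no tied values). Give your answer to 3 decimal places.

-0.300

Rank w: 1, 5, 4, 3, 2
Rank z: 4, 3, 1, 5, 2
d = rank(w) − rank(z): -3, 2, 3, -2, 0; Σd² = 26
ρ = 1 − 6Σd² / [n(n²−1)] = 1 − 6×26 / (5×24) = 1 − 156/120 ≈ -0.300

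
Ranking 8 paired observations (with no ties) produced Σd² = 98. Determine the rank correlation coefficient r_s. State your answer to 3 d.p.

-0.167

ρ = 1 − 6Σd² / [n(n²−1)] = 1 − 6×98 / (8×63)
  = 1 − 588/504 = 1 − 1.1667 ≈ -0.167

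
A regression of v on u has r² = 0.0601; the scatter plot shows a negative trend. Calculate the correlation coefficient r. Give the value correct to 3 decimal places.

|r| = √0.0601 = 0.245
The association is negative, so r = −0.245.

-0.245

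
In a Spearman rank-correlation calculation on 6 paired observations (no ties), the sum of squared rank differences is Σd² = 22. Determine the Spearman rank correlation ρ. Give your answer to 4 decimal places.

ρ = 1 − 6Σd² / [n(n²−1)] = 1 − 6×22 / (6×35)
  = 1 − 132/210 = 1 − 0.62857 ≈ 0.3714

0.3714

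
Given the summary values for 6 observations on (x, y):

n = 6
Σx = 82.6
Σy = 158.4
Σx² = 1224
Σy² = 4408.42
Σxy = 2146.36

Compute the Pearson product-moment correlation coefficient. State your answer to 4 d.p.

-0.2443

r = (nΣxy − ΣxΣy) / √[(nΣx² − (Σx)²)(nΣy² − (Σy)²)]
Numerator: 6×2146.36 − 82.6×158.4 = -205.68
Denominator: √[(7344 − 6822.76)(26450.52 − 25090.56)] = √[521.24 × 1359.96] = 841.9415
r = -205.68 / 841.9415 ≈ -0.2443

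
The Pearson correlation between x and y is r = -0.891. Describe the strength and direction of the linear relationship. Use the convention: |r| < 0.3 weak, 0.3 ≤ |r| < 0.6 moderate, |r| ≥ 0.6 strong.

r = -0.891 < 0 so the relationship is negative.
|r| = 0.891, which falls in the strong range.

strong negative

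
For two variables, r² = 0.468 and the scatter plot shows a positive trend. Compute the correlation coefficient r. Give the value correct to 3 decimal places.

0.684

|r| = √0.468 = 0.684
The association is positive, so r = 0.684.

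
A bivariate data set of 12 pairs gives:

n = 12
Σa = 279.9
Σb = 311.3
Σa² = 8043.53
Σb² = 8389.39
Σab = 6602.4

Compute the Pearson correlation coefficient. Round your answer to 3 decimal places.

r = (nΣab − ΣaΣb) / √[(nΣa² − (Σa)²)(nΣb² − (Σb)²)]
Numerator: 12×6602.4 − 279.9×311.3 = -7904.07
Denominator: √[(96522.36 − 78344.01)(100672.68 − 96907.69)] = √[18178.35 × 3764.99] = 8272.9261
r = -7904.07 / 8272.9261 ≈ -0.955

-0.955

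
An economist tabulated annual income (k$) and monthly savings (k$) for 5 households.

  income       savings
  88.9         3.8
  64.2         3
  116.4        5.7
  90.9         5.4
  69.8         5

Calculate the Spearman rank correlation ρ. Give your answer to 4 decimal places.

0.9000

Rank income: 3, 1, 5, 4, 2
Rank savings: 2, 1, 5, 4, 3
d = rank(income) − rank(savings): 1, 0, 0, 0, -1; Σd² = 2
ρ = 1 − 6Σd² / [n(n²−1)] = 1 − 6×2 / (5×24) = 1 − 12/120 ≈ 0.9000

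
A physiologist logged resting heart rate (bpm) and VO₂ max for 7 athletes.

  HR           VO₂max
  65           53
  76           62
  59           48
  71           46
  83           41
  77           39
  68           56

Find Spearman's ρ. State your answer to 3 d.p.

-0.464

Rank HR: 2, 5, 1, 4, 7, 6, 3
Rank VO₂max: 5, 7, 4, 3, 2, 1, 6
d = rank(HR) − rank(VO₂max): -3, -2, -3, 1, 5, 5, -3; Σd² = 82
ρ = 1 − 6Σd² / [n(n²−1)] = 1 − 6×82 / (7×48) = 1 − 492/336 ≈ -0.464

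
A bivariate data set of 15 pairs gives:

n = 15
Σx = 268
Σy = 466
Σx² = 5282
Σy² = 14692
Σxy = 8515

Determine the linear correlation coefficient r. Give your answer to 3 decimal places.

0.581

r = (nΣxy − ΣxΣy) / √[(nΣx² − (Σx)²)(nΣy² − (Σy)²)]
Numerator: 15×8515 − 268×466 = 2837
Denominator: √[(79230 − 71824)(220380 − 217156)] = √[7406 × 3224] = 4886.4040
r = 2837 / 4886.4040 ≈ 0.581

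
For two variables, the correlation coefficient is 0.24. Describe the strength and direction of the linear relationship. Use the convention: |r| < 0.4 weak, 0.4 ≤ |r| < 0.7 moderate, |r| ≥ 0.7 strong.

r = 0.24 > 0 so the relationship is positive.
|r| = 0.24, which falls in the weak range.

weak positive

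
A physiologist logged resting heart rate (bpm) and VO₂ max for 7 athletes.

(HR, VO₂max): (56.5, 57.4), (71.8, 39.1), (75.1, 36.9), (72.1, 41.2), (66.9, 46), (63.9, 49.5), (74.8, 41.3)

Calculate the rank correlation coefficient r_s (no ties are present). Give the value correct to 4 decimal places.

-0.8571

Rank HR: 1, 4, 7, 5, 3, 2, 6
Rank VO₂max: 7, 2, 1, 3, 5, 6, 4
d = rank(HR) − rank(VO₂max): -6, 2, 6, 2, -2, -4, 2; Σd² = 104
ρ = 1 − 6Σd² / [n(n²−1)] = 1 − 6×104 / (7×48) = 1 − 624/336 ≈ -0.8571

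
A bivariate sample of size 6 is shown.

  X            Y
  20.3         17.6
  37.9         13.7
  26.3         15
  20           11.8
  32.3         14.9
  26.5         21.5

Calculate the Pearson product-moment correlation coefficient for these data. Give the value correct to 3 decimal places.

-0.118

n = 6, ΣX = 163.3, ΣY = 94.5, ΣX² = 4685.73, ΣY² = 1545.95, ΣXY = 2558.03
nΣXY − ΣXΣY = 15348.18 − 15431.85 = -83.67
nΣX² − (ΣX)² = 28114.38 − 26666.89 = 1447.49; nΣY² − (ΣY)² = 9275.7 − 8930.25 = 345.45
r = -83.67 / √(1447.49 × 345.45) = -83.67 / 707.1318 ≈ -0.118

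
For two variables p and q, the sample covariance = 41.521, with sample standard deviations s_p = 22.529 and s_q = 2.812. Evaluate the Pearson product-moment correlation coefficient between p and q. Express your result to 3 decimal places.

0.655

r = Cov(p,q) / (s_p · s_q) = 41.521 / (22.529 × 2.812)
  = 41.521 / 63.3515 ≈ 0.655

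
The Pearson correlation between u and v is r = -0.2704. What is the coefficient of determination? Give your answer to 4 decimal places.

r² = (-0.2704)² = 0.0731

0.0731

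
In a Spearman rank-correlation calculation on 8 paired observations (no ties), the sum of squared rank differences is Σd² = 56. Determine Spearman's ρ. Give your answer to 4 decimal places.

ρ = 1 − 6Σd² / [n(n²−1)] = 1 − 6×56 / (8×63)
  = 1 − 336/504 = 1 − 0.66667 ≈ 0.3333

0.3333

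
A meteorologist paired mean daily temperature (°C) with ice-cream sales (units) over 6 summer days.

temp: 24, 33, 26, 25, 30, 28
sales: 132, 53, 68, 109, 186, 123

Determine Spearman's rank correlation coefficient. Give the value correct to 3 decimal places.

-0.257

Rank temp: 1, 6, 3, 2, 5, 4
Rank sales: 5, 1, 2, 3, 6, 4
d = rank(temp) − rank(sales): -4, 5, 1, -1, -1, 0; Σd² = 44
ρ = 1 − 6Σd² / [n(n²−1)] = 1 − 6×44 / (6×35) = 1 − 264/210 ≈ -0.257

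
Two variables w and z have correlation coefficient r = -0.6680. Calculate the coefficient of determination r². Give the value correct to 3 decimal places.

0.446

r² = (-0.6680)² = 0.446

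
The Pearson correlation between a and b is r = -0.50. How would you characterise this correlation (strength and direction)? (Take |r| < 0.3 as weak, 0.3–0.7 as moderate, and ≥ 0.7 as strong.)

r = -0.50 < 0 so the relationship is negative.
|r| = 0.50, which falls in the moderate range.

moderate negative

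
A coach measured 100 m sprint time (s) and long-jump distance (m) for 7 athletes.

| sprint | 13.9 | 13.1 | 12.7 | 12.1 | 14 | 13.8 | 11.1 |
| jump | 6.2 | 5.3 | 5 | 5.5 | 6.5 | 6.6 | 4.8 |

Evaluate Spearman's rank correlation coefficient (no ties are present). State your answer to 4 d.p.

0.7857

Rank sprint: 6, 4, 3, 2, 7, 5, 1
Rank jump: 5, 3, 2, 4, 6, 7, 1
d = rank(sprint) − rank(jump): 1, 1, 1, -2, 1, -2, 0; Σd² = 12
ρ = 1 − 6Σd² / [n(n²−1)] = 1 − 6×12 / (7×48) = 1 − 72/336 ≈ 0.7857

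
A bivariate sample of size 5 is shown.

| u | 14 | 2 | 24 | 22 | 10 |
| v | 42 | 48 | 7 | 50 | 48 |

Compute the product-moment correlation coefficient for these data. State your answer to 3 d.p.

n = 5, Σu = 72, Σv = 195, Σu² = 1360, Σv² = 8921, Σuv = 2432
nΣuv − ΣuΣv = 12160 − 14040 = -1880
nΣu² − (Σu)² = 6800 − 5184 = 1616; nΣv² − (Σv)² = 44605 − 38025 = 6580
r = -1880 / √(1616 × 6580) = -1880 / 3260.8710 ≈ -0.577

-0.577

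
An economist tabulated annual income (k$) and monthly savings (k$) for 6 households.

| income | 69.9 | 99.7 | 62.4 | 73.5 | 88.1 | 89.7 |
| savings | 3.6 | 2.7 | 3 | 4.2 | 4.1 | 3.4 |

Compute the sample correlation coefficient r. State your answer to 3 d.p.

n = 6, Σx = 483.3, Σy = 21, Σx² = 39929.81, Σy² = 75.26, Σxy = 1682.92
nΣxy − ΣxΣy = 10097.52 − 10149.3 = -51.78
nΣx² − (Σx)² = 239578.86 − 233578.89 = 5999.97; nΣy² − (Σy)² = 451.56 − 441 = 10.56
r = -51.78 / √(5999.97 × 10.56) = -51.78 / 251.7135 ≈ -0.206

-0.206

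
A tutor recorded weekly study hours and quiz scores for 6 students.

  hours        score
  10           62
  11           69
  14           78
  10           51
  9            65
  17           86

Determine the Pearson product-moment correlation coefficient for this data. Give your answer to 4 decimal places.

n = 6, Σx = 71, Σy = 411, Σx² = 887, Σy² = 28911, Σxy = 5028
nΣxy − ΣxΣy = 30168 − 29181 = 987
nΣx² − (Σx)² = 5322 − 5041 = 281; nΣy² − (Σy)² = 173466 − 168921 = 4545
r = 987 / √(281 × 4545) = 987 / 1130.1084 ≈ 0.8734

0.8734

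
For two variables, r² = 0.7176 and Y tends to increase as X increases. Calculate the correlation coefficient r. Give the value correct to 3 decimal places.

0.847

|r| = √0.7176 = 0.847
The association is positive, so r = 0.847.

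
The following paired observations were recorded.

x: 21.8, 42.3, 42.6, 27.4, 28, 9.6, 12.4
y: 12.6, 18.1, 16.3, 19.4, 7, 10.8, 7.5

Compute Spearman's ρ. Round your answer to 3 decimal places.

0.393

Rank x: 3, 6, 7, 4, 5, 1, 2
Rank y: 4, 6, 5, 7, 1, 3, 2
d = rank(x) − rank(y): -1, 0, 2, -3, 4, -2, 0; Σd² = 34
ρ = 1 − 6Σd² / [n(n²−1)] = 1 − 6×34 / (7×48) = 1 − 204/336 ≈ 0.393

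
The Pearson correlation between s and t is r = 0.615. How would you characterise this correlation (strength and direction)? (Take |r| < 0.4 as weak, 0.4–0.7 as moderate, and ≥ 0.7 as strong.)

r = 0.615 > 0 so the relationship is positive.
|r| = 0.615, which falls in the moderate range.

moderate positive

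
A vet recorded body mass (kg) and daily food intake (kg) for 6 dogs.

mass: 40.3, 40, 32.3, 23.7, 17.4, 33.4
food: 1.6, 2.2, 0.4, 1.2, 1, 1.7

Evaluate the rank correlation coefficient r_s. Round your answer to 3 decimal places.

0.657

Rank mass: 6, 5, 3, 2, 1, 4
Rank food: 4, 6, 1, 3, 2, 5
d = rank(mass) − rank(food): 2, -1, 2, -1, -1, -1; Σd² = 12
ρ = 1 − 6Σd² / [n(n²−1)] = 1 − 6×12 / (6×35) = 1 − 72/210 ≈ 0.657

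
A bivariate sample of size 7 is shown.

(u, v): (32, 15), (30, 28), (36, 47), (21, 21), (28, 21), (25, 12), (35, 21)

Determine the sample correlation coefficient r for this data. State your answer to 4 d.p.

n = 7, Σu = 207, Σv = 165, Σu² = 6295, Σv² = 4685, Σuv = 5076
nΣuv − ΣuΣv = 35532 − 34155 = 1377
nΣu² − (Σu)² = 44065 − 42849 = 1216; nΣv² − (Σv)² = 32795 − 27225 = 5570
r = 1377 / √(1216 × 5570) = 1377 / 2602.5219 ≈ 0.5291

0.5291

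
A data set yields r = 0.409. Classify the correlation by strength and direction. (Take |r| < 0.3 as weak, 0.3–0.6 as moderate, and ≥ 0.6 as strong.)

r = 0.409 > 0 so the relationship is positive.
|r| = 0.409, which falls in the moderate range.

moderate positive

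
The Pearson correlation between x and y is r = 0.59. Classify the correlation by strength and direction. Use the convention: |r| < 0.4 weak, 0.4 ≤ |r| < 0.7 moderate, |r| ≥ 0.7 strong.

r = 0.59 > 0 so the relationship is positive.
|r| = 0.59, which falls in the moderate range.

moderate positive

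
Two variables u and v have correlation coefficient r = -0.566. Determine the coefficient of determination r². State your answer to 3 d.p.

r² = (-0.566)² = 0.320

0.320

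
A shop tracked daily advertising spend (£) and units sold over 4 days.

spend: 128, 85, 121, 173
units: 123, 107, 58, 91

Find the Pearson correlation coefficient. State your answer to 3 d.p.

n = 4, Σx = 507, Σy = 379, Σx² = 68179, Σy² = 38223, Σxy = 47600
nΣxy − ΣxΣy = 190400 − 192153 = -1753
nΣx² − (Σx)² = 272716 − 257049 = 15667; nΣy² − (Σy)² = 152892 − 143641 = 9251
r = -1753 / √(15667 × 9251) = -1753 / 12038.9126 ≈ -0.146

-0.146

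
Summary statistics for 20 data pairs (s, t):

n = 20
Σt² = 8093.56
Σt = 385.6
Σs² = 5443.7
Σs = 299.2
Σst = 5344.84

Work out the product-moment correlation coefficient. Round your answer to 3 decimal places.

-0.531

r = (nΣst − ΣsΣt) / √[(nΣs² − (Σs)²)(nΣt² − (Σt)²)]
Numerator: 20×5344.84 − 299.2×385.6 = -8474.72
Denominator: √[(108874 − 89520.64)(161871.2 − 148687.36)] = √[19353.36 × 13183.84] = 15973.4656
r = -8474.72 / 15973.4656 ≈ -0.531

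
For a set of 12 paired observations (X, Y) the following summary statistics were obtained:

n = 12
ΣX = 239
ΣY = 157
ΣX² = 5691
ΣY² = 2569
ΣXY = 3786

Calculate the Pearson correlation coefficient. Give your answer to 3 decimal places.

0.952

r = (nΣXY − ΣXΣY) / √[(nΣX² − (ΣX)²)(nΣY² − (ΣY)²)]
Numerator: 12×3786 − 239×157 = 7909
Denominator: √[(68292 − 57121)(30828 − 24649)] = √[11171 × 6179] = 8308.1652
r = 7909 / 8308.1652 ≈ 0.952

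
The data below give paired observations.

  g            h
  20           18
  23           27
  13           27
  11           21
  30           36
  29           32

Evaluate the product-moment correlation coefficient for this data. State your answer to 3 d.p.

n = 6, Σg = 126, Σh = 161, Σg² = 2960, Σh² = 4543, Σgh = 3571
nΣgh − ΣgΣh = 21426 − 20286 = 1140
nΣg² − (Σg)² = 17760 − 15876 = 1884; nΣh² − (Σh)² = 27258 − 25921 = 1337
r = 1140 / √(1884 × 1337) = 1140 / 1587.1068 ≈ 0.718

0.718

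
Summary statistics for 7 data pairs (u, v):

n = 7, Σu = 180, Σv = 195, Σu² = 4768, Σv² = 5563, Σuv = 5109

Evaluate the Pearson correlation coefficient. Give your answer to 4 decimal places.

r = (nΣuv − ΣuΣv) / √[(nΣu² − (Σu)²)(nΣv² − (Σv)²)]
Numerator: 7×5109 − 180×195 = 663
Denominator: √[(33376 − 32400)(38941 − 38025)] = √[976 × 916] = 945.5242
r = 663 / 945.5242 ≈ 0.7012

0.7012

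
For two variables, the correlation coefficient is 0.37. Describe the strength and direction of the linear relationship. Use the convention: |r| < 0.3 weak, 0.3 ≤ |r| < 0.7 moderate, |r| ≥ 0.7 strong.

r = 0.37 > 0 so the relationship is positive.
|r| = 0.37, which falls in the moderate range.

moderate positive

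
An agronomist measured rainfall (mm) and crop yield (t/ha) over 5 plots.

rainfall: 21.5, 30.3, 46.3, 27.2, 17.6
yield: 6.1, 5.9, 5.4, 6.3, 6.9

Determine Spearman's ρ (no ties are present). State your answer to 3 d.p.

Rank rainfall: 2, 4, 5, 3, 1
Rank yield: 3, 2, 1, 4, 5
d = rank(rainfall) − rank(yield): -1, 2, 4, -1, -4; Σd² = 38
ρ = 1 − 6Σd² / [n(n²−1)] = 1 − 6×38 / (5×24) = 1 − 228/120 ≈ -0.900

-0.900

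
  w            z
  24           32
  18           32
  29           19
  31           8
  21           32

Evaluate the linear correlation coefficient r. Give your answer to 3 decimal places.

n = 5, Σw = 123, Σz = 123, Σw² = 3143, Σz² = 3497, Σwz = 2815
nΣwz − ΣwΣz = 14075 − 15129 = -1054
nΣw² − (Σw)² = 15715 − 15129 = 586; nΣz² − (Σz)² = 17485 − 15129 = 2356
r = -1054 / √(586 × 2356) = -1054 / 1174.9962 ≈ -0.897

-0.897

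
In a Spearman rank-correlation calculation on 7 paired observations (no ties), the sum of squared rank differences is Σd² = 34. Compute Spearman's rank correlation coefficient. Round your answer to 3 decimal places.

ρ = 1 − 6Σd² / [n(n²−1)] = 1 − 6×34 / (7×48)
  = 1 − 204/336 = 1 − 0.6071 ≈ 0.393

0.393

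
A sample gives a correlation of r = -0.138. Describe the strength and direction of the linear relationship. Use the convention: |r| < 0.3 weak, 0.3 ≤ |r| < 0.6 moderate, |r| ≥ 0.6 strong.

weak negative

r = -0.138 < 0 so the relationship is negative.
|r| = 0.138, which falls in the weak range.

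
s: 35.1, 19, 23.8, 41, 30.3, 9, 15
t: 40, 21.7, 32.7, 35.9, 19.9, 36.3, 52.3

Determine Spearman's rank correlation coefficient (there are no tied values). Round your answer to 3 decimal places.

Rank s: 6, 3, 4, 7, 5, 1, 2
Rank t: 6, 2, 3, 4, 1, 5, 7
d = rank(s) − rank(t): 0, 1, 1, 3, 4, -4, -5; Σd² = 68
ρ = 1 − 6Σd² / [n(n²−1)] = 1 − 6×68 / (7×48) = 1 − 408/336 ≈ -0.214

-0.214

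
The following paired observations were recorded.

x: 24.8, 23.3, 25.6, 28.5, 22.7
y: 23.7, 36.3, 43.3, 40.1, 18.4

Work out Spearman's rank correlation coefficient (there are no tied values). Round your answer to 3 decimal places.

0.800

Rank x: 3, 2, 4, 5, 1
Rank y: 2, 3, 5, 4, 1
d = rank(x) − rank(y): 1, -1, -1, 1, 0; Σd² = 4
ρ = 1 − 6Σd² / [n(n²−1)] = 1 − 6×4 / (5×24) = 1 − 24/120 ≈ 0.800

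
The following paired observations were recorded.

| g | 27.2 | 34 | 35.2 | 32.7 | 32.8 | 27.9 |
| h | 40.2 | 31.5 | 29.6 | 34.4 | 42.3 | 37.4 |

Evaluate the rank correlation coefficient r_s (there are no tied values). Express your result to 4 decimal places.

Rank g: 1, 5, 6, 3, 4, 2
Rank h: 5, 2, 1, 3, 6, 4
d = rank(g) − rank(h): -4, 3, 5, 0, -2, -2; Σd² = 58
ρ = 1 − 6Σd² / [n(n²−1)] = 1 − 6×58 / (6×35) = 1 − 348/210 ≈ -0.6571

-0.6571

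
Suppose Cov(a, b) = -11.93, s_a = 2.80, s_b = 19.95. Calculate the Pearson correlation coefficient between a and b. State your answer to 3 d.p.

-0.214

r = Cov(a,b) / (s_a · s_b) = -11.93 / (2.80 × 19.95)
  = -11.93 / 55.8600 ≈ -0.214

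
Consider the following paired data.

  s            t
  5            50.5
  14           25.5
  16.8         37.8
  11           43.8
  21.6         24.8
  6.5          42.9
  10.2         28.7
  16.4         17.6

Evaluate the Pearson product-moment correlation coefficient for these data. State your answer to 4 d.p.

-0.7239

n = 8, Σs = 101.5, Σt = 271.6, Σs² = 1506.05, Σt² = 10136.68, Σst = 3122.25
nΣst − ΣsΣt = 24978 − 27567.4 = -2589.4
nΣs² − (Σs)² = 12048.4 − 10302.25 = 1746.15; nΣt² − (Σt)² = 81093.44 − 73766.56 = 7326.88
r = -2589.4 / √(1746.15 × 7326.88) = -2589.4 / 3576.8466 ≈ -0.7239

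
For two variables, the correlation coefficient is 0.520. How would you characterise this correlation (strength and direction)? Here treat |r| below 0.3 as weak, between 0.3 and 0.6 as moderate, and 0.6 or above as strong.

r = 0.520 > 0 so the relationship is positive.
|r| = 0.520, which falls in the moderate range.

moderate positive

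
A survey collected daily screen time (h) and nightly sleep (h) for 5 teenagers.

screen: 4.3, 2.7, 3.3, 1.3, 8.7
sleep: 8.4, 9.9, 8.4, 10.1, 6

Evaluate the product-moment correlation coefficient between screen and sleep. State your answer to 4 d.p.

-0.9680

n = 5, Σx = 20.3, Σy = 42.8, Σx² = 114.05, Σy² = 377.14, Σxy = 155.9
nΣxy − ΣxΣy = 779.5 − 868.84 = -89.34
nΣx² − (Σx)² = 570.25 − 412.09 = 158.16; nΣy² − (Σy)² = 1885.7 − 1831.84 = 53.86
r = -89.34 / √(158.16 × 53.86) = -89.34 / 92.2957 ≈ -0.9680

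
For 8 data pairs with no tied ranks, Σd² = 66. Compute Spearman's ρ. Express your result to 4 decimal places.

ρ = 1 − 6Σd² / [n(n²−1)] = 1 − 6×66 / (8×63)
  = 1 − 396/504 = 1 − 0.78571 ≈ 0.2143

0.2143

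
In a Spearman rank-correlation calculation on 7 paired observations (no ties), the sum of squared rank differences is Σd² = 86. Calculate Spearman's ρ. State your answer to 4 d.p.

-0.5357

ρ = 1 − 6Σd² / [n(n²−1)] = 1 − 6×86 / (7×48)
  = 1 − 516/336 = 1 − 1.53571 ≈ -0.5357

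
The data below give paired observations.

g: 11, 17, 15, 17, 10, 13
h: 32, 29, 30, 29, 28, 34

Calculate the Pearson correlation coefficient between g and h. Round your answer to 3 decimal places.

-0.227

n = 6, Σg = 83, Σh = 182, Σg² = 1193, Σh² = 5546, Σgh = 2510
nΣgh − ΣgΣh = 15060 − 15106 = -46
nΣg² − (Σg)² = 7158 − 6889 = 269; nΣh² − (Σh)² = 33276 − 33124 = 152
r = -46 / √(269 × 152) = -46 / 202.2078 ≈ -0.227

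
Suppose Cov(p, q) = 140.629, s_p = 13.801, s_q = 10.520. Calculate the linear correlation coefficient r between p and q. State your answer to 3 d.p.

0.969

r = Cov(p,q) / (s_p · s_q) = 140.629 / (13.801 × 10.520)
  = 140.629 / 145.1865 ≈ 0.969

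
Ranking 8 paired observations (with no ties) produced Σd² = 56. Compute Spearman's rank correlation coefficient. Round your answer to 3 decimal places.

0.333

ρ = 1 − 6Σd² / [n(n²−1)] = 1 − 6×56 / (8×63)
  = 1 − 336/504 = 1 − 0.6667 ≈ 0.333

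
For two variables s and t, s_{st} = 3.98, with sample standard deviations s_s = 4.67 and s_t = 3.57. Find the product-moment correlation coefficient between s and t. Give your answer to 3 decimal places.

r = Cov(s,t) / (s_s · s_t) = 3.98 / (4.67 × 3.57)
  = 3.98 / 16.6719 ≈ 0.239

0.239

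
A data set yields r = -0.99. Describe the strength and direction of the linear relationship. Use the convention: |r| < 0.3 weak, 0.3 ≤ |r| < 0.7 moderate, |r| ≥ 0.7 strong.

r = -0.99 < 0 so the relationship is negative.
|r| = 0.99, which falls in the strong range.

strong negative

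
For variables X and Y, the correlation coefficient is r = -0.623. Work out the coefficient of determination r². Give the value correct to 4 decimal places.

0.3881

r² = (-0.623)² = 0.3881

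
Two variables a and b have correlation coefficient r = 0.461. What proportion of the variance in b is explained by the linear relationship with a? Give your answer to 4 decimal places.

r² = (0.461)² = 0.2125

0.2125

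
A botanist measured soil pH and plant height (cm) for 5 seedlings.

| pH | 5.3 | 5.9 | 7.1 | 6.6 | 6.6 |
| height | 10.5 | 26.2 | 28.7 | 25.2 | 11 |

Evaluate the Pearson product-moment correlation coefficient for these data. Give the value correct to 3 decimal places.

n = 5, Σx = 31.5, Σy = 101.6, Σx² = 200.43, Σy² = 2376.42, Σxy = 652.92
nΣxy − ΣxΣy = 3264.6 − 3200.4 = 64.2
nΣx² − (Σx)² = 1002.15 − 992.25 = 9.9; nΣy² − (Σy)² = 11882.1 − 10322.56 = 1559.54
r = 64.2 / √(9.9 × 1559.54) = 64.2 / 124.2556 ≈ 0.517

0.517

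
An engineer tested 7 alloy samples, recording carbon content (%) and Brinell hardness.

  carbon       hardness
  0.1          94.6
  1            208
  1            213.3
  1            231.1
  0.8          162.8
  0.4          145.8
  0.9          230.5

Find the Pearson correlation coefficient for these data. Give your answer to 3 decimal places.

0.939

n = 7, Σx = 5.2, Σy = 1286.1, Σx² = 4.62, Σy² = 252008.99, Σxy = 1057.87
nΣxy − ΣxΣy = 7405.09 − 6687.72 = 717.37
nΣx² − (Σx)² = 32.34 − 27.04 = 5.3; nΣy² − (Σy)² = 1764062.93 − 1654053.21 = 110009.72
r = 717.37 / √(5.3 × 110009.72) = 717.37 / 763.5781 ≈ 0.939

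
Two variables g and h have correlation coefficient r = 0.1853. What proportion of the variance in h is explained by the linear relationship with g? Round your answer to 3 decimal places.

r² = (0.1853)² = 0.034

0.034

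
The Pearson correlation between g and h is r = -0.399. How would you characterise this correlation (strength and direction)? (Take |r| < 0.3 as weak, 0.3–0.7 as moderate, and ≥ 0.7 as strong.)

r = -0.399 < 0 so the relationship is negative.
|r| = 0.399, which falls in the moderate range.

moderate negative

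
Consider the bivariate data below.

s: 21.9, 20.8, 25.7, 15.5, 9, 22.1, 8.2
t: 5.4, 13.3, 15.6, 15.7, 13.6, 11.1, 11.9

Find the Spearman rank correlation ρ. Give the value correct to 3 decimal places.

-0.107

Rank s: 5, 4, 7, 3, 2, 6, 1
Rank t: 1, 4, 6, 7, 5, 2, 3
d = rank(s) − rank(t): 4, 0, 1, -4, -3, 4, -2; Σd² = 62
ρ = 1 − 6Σd² / [n(n²−1)] = 1 − 6×62 / (7×48) = 1 − 372/336 ≈ -0.107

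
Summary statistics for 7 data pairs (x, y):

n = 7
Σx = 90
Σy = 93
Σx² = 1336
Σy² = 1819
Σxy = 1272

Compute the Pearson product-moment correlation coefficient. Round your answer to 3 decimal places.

0.236

r = (nΣxy − ΣxΣy) / √[(nΣx² − (Σx)²)(nΣy² − (Σy)²)]
Numerator: 7×1272 − 90×93 = 534
Denominator: √[(9352 − 8100)(12733 − 8649)] = √[1252 × 4084] = 2261.2315
r = 534 / 2261.2315 ≈ 0.236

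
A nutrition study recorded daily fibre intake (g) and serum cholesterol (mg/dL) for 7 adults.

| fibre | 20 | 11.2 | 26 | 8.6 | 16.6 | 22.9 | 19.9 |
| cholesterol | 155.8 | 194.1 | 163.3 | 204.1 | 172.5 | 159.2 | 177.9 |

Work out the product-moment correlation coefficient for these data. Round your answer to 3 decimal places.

-0.890

n = 7, Σx = 125.2, Σy = 1226.9, Σx² = 2471.38, Σy² = 217021.45, Σxy = 21340.37
nΣxy − ΣxΣy = 149382.59 − 153607.88 = -4225.29
nΣx² − (Σx)² = 17299.66 − 15675.04 = 1624.62; nΣy² − (Σy)² = 1519150.15 − 1505283.61 = 13866.54
r = -4225.29 / √(1624.62 × 13866.54) = -4225.29 / 4746.3521 ≈ -0.890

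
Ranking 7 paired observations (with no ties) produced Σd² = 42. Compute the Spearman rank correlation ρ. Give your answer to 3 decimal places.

ρ = 1 − 6Σd² / [n(n²−1)] = 1 − 6×42 / (7×48)
  = 1 − 252/336 = 1 − 0.7500 ≈ 0.250

0.250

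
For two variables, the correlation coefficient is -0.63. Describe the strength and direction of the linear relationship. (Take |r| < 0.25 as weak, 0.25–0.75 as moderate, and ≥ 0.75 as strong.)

moderate negative

r = -0.63 < 0 so the relationship is negative.
|r| = 0.63, which falls in the moderate range.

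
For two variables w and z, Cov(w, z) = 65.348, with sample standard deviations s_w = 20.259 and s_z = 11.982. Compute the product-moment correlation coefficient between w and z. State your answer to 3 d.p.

r = Cov(w,z) / (s_w · s_z) = 65.348 / (20.259 × 11.982)
  = 65.348 / 242.7433 ≈ 0.269

0.269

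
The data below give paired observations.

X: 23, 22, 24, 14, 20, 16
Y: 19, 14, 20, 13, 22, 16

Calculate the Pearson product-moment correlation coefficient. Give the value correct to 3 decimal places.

0.564

n = 6, ΣX = 119, ΣY = 104, ΣX² = 2441, ΣY² = 1866, ΣXY = 2103
nΣXY − ΣXΣY = 12618 − 12376 = 242
nΣX² − (ΣX)² = 14646 − 14161 = 485; nΣY² − (ΣY)² = 11196 − 10816 = 380
r = 242 / √(485 × 380) = 242 / 429.3018 ≈ 0.564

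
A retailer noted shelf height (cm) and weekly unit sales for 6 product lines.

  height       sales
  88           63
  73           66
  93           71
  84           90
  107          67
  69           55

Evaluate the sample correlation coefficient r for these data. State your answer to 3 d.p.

0.239

n = 6, Σx = 514, Σy = 412, Σx² = 44988, Σy² = 28980, Σxy = 35489
nΣxy − ΣxΣy = 212934 − 211768 = 1166
nΣx² − (Σx)² = 269928 − 264196 = 5732; nΣy² − (Σy)² = 173880 − 169744 = 4136
r = 1166 / √(5732 × 4136) = 1166 / 4869.0402 ≈ 0.239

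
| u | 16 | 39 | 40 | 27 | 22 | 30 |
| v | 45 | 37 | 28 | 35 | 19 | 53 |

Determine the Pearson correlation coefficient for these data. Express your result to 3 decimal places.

n = 6, Σu = 174, Σv = 217, Σu² = 5490, Σv² = 8573, Σuv = 6236
nΣuv − ΣuΣv = 37416 − 37758 = -342
nΣu² − (Σu)² = 32940 − 30276 = 2664; nΣv² − (Σv)² = 51438 − 47089 = 4349
r = -342 / √(2664 × 4349) = -342 / 3403.7826 ≈ -0.100

-0.100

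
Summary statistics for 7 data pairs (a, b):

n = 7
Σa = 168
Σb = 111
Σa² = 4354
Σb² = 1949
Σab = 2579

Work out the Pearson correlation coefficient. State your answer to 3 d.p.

-0.345

r = (nΣab − ΣaΣb) / √[(nΣa² − (Σa)²)(nΣb² − (Σb)²)]
Numerator: 7×2579 − 168×111 = -595
Denominator: √[(30478 − 28224)(13643 − 12321)] = √[2254 × 1322] = 1726.2062
r = -595 / 1726.2062 ≈ -0.345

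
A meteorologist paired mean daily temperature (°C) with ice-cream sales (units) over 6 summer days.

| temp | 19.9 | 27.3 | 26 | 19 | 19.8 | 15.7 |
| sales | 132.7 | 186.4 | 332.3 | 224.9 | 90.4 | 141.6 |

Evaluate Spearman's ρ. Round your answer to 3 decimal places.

Rank temp: 4, 6, 5, 2, 3, 1
Rank sales: 2, 4, 6, 5, 1, 3
d = rank(temp) − rank(sales): 2, 2, -1, -3, 2, -2; Σd² = 26
ρ = 1 − 6Σd² / [n(n²−1)] = 1 − 6×26 / (6×35) = 1 − 156/210 ≈ 0.257

0.257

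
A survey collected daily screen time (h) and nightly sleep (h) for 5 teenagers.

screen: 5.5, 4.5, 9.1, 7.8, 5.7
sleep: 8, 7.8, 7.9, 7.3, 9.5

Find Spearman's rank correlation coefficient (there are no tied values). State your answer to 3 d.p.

Rank screen: 2, 1, 5, 4, 3
Rank sleep: 4, 2, 3, 1, 5
d = rank(screen) − rank(sleep): -2, -1, 2, 3, -2; Σd² = 22
ρ = 1 − 6Σd² / [n(n²−1)] = 1 − 6×22 / (5×24) = 1 − 132/120 ≈ -0.100

-0.100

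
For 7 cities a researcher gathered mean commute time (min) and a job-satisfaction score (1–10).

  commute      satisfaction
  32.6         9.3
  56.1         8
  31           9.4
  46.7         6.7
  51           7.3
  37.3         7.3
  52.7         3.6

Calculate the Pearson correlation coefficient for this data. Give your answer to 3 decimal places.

n = 7, Σx = 307.4, Σy = 51.6, Σx² = 14121.44, Σy² = 403.28, Σxy = 2190.58
nΣxy − ΣxΣy = 15334.06 − 15861.84 = -527.78
nΣx² − (Σx)² = 98850.08 − 94494.76 = 4355.32; nΣy² − (Σy)² = 2822.96 − 2662.56 = 160.4
r = -527.78 / √(4355.32 × 160.4) = -527.78 / 835.8190 ≈ -0.631

-0.631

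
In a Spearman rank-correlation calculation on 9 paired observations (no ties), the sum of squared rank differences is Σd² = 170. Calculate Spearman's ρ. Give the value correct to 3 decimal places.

ρ = 1 − 6Σd² / [n(n²−1)] = 1 − 6×170 / (9×80)
  = 1 − 1020/720 = 1 − 1.4167 ≈ -0.417

-0.417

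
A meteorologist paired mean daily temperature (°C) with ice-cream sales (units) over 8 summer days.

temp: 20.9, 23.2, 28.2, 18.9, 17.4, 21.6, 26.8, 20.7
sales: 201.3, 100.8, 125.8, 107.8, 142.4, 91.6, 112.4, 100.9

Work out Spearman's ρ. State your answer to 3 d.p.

Rank temp: 4, 6, 8, 2, 1, 5, 7, 3
Rank sales: 8, 2, 6, 4, 7, 1, 5, 3
d = rank(temp) − rank(sales): -4, 4, 2, -2, -6, 4, 2, 0; Σd² = 96
ρ = 1 − 6Σd² / [n(n²−1)] = 1 − 6×96 / (8×63) = 1 − 576/504 ≈ -0.143

-0.143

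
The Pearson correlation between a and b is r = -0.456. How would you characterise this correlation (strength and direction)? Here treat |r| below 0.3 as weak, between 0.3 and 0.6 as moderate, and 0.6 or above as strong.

moderate negative

r = -0.456 < 0 so the relationship is negative.
|r| = 0.456, which falls in the moderate range.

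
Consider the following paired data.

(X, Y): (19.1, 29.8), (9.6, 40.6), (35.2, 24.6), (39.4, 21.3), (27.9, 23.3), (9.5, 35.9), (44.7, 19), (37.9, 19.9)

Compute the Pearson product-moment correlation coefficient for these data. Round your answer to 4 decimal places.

-0.9549

n = 8, ΣX = 223.3, ΣY = 214.4, ΣX² = 7551.53, ΣY² = 6183.96, ΣXY = 5258.71
nΣXY − ΣXΣY = 42069.68 − 47875.52 = -5805.84
nΣX² − (ΣX)² = 60412.24 − 49862.89 = 10549.35; nΣY² − (ΣY)² = 49471.68 − 45967.36 = 3504.32
r = -5805.84 / √(10549.35 × 3504.32) = -5805.84 / 6080.1561 ≈ -0.9549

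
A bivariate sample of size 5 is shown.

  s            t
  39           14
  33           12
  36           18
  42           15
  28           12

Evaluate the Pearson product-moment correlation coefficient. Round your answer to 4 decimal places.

n = 5, Σs = 178, Σt = 71, Σs² = 6454, Σt² = 1033, Σst = 2556
nΣst − ΣsΣt = 12780 − 12638 = 142
nΣs² − (Σs)² = 32270 − 31684 = 586; nΣt² − (Σt)² = 5165 − 5041 = 124
r = 142 / √(586 × 124) = 142 / 269.5626 ≈ 0.5268

0.5268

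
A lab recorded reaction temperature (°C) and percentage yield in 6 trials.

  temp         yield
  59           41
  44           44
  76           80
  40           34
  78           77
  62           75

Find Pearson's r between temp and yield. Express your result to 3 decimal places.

n = 6, Σx = 359, Σy = 351, Σx² = 22721, Σy² = 22727, Σxy = 22451
nΣxy − ΣxΣy = 134706 − 126009 = 8697
nΣx² − (Σx)² = 136326 − 128881 = 7445; nΣy² − (Σy)² = 136362 − 123201 = 13161
r = 8697 / √(7445 × 13161) = 8697 / 9898.6688 ≈ 0.879

0.879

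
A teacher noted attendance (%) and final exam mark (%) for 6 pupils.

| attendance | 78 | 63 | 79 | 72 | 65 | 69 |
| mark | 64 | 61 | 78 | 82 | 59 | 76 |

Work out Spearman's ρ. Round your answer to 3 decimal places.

0.657

Rank attendance: 5, 1, 6, 4, 2, 3
Rank mark: 3, 2, 5, 6, 1, 4
d = rank(attendance) − rank(mark): 2, -1, 1, -2, 1, -1; Σd² = 12
ρ = 1 − 6Σd² / [n(n²−1)] = 1 − 6×12 / (6×35) = 1 − 72/210 ≈ 0.657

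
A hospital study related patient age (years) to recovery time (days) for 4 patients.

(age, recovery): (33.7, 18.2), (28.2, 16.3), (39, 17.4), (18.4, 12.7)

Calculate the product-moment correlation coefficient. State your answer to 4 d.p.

n = 4, Σx = 119.3, Σy = 64.6, Σx² = 3790.49, Σy² = 1060.98, Σxy = 1985.28
nΣxy − ΣxΣy = 7941.12 − 7706.78 = 234.34
nΣx² − (Σx)² = 15161.96 − 14232.49 = 929.47; nΣy² − (Σy)² = 4243.92 − 4173.16 = 70.76
r = 234.34 / √(929.47 × 70.76) = 234.34 / 256.4553 ≈ 0.9138

0.9138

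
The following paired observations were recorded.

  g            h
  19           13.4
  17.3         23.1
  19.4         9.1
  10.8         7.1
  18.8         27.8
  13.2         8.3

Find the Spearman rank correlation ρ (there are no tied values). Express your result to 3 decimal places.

Rank g: 5, 3, 6, 1, 4, 2
Rank h: 4, 5, 3, 1, 6, 2
d = rank(g) − rank(h): 1, -2, 3, 0, -2, 0; Σd² = 18
ρ = 1 − 6Σd² / [n(n²−1)] = 1 − 6×18 / (6×35) = 1 − 108/210 ≈ 0.486

0.486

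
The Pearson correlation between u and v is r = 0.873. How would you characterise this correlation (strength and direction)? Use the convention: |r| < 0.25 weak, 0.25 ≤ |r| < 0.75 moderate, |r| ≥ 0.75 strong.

r = 0.873 > 0 so the relationship is positive.
|r| = 0.873, which falls in the strong range.

strong positive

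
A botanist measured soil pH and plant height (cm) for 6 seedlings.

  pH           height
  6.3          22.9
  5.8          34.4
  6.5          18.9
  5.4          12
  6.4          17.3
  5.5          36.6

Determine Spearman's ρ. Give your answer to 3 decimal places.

-0.086

Rank pH: 4, 3, 6, 1, 5, 2
Rank height: 4, 5, 3, 1, 2, 6
d = rank(pH) − rank(height): 0, -2, 3, 0, 3, -4; Σd² = 38
ρ = 1 − 6Σd² / [n(n²−1)] = 1 − 6×38 / (6×35) = 1 − 228/210 ≈ -0.086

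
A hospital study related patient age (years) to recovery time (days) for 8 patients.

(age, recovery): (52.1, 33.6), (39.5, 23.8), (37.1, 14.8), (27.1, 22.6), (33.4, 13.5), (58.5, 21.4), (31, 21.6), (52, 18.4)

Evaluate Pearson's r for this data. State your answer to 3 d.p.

0.334

n = 8, Σx = 330.7, Σy = 169.7, Σx² = 14588.29, Σy² = 3870.53, Σxy = 7181.4
nΣxy − ΣxΣy = 57451.2 − 56119.79 = 1331.41
nΣx² − (Σx)² = 116706.32 − 109362.49 = 7343.83; nΣy² − (Σy)² = 30964.24 − 28798.09 = 2166.15
r = 1331.41 / √(7343.83 × 2166.15) = 1331.41 / 3988.4630 ≈ 0.334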